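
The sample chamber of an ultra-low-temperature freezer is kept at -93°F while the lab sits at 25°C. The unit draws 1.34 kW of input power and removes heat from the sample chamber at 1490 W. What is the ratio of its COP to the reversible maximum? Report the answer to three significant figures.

Converting, Q̇_C = 1490 W = 1.490 kW, so COP_actual = Q̇_C/Ẇ = 1.490/1.340 = 1.112.
In absolute terms T_C = 203.71 K and T_H = 298.15 K, so ΔT = 94.44 K.
COP_Carnot = T_C/ΔT = 203.71/94.44 = 2.157.
η_II = COP_actual/COP_Carnot = 1.112/2.157 = 0.5155.

0.516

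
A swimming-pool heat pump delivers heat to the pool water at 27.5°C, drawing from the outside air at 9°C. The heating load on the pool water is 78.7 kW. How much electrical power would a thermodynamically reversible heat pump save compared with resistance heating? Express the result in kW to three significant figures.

In absolute terms T_C = 282.15 K and T_H = 300.65 K, so ΔT = 18.50 K.
COP_Carnot = T_H/ΔT = 300.65/18.50 = 16.25.
Resistance heating needs Ẇ_res = Q̇_H = 78.70 kW; the reversible heat pump needs only Ẇ_hp = Q̇_H/COP = 4.843 kW.
Saving = 78.70 − 4.843 = 73.86 kW.

73.9 kW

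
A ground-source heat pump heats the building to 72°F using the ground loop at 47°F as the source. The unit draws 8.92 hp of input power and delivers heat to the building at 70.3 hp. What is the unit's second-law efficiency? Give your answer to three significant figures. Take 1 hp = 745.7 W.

COP_actual = Q̇_H/Ẇ = 70.30/8.920 = 7.881.
In absolute terms T_C = 281.48 K and T_H = 295.37 K, so ΔT = 13.89 K.
COP_Carnot = T_H/ΔT = 295.37/13.89 = 21.27.
η_II = COP_actual/COP_Carnot = 7.881/21.27 = 0.3706.

0.371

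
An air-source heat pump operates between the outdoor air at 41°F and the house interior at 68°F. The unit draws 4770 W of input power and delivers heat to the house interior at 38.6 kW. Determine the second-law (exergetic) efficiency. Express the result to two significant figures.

0.41

Converting, Q̇_H = 38.60 kW = 38600 W, so COP_actual = Q̇_H/Ẇ = 38600/4770 = 8.092.
In absolute terms T_C = 278.15 K and T_H = 293.15 K, so ΔT = 15.00 K.
COP_Carnot = T_H/ΔT = 293.15/15.00 = 19.54.
η_II = COP_actual/COP_Carnot = 8.092/19.54 = 0.4141.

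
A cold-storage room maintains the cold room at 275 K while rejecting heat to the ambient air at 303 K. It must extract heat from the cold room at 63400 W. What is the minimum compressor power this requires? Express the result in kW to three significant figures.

6.46 kW

The reservoir spacing is ΔT = 303 − 275 = 28.00 K.
COP_Carnot = T_C/ΔT = 275.00/28.00 = 9.821.
Ẇ_min = Q̇/COP_Carnot = 63400/9.821 = 6455 W = 6.455 kW.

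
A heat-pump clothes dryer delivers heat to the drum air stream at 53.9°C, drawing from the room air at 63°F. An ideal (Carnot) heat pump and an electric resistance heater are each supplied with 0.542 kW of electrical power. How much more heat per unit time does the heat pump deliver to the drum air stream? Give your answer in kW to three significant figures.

4.29 kW

In absolute terms T_C = 290.37 K and T_H = 327.05 K, so ΔT = 36.68 K.
COP_Carnot = T_H/ΔT = 327.05/36.68 = 8.917.
The heat pump delivers Q̇_H = COP × Ẇ = 4.833 kW; the resistance heater delivers Ẇ = 0.5420 kW.
Extra = (COP − 1)·Ẇ = 4.291 kW.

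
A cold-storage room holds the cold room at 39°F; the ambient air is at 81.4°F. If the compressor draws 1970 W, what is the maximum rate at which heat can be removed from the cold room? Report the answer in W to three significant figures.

23200 W

In absolute terms T_C = 277.04 K and T_H = 300.59 K, so ΔT = 23.56 K.
COP_Carnot = T_C/ΔT = 277.04/23.56 = 11.76.
Q̇_max = COP_Carnot × Ẇ = 11.76 × 1970 W = 23170 W.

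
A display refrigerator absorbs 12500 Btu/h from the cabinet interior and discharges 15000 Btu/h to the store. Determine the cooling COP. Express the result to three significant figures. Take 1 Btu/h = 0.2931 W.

The first law gives Q̇_H = Q̇_C + Ẇ, so the three rates are Q̇_C = 12500, Q̇_H = 15000, Ẇ = 2500 Btu/h.
COP_R = Q̇_C/Ẇ = 12500/2500 = 5.000.

5.00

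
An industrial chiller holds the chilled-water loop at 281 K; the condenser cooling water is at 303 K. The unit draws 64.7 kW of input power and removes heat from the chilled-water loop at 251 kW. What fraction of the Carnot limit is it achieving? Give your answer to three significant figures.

COP_actual = Q̇_C/Ẇ = 251.0/64.70 = 3.879.
The reservoir spacing is ΔT = 303 − 281 = 22.00 K.
COP_Carnot = T_C/ΔT = 281.00/22.00 = 12.77.
η_II = COP_actual/COP_Carnot = 3.879/12.77 = 0.3037.

0.304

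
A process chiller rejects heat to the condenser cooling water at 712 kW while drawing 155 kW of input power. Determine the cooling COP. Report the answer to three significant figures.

3.59

The first law gives Q̇_H = Q̇_C + Ẇ, so the three rates are Q̇_C = 557.0, Q̇_H = 712.0, Ẇ = 155.0 kW.
COP_R = Q̇_C/Ẇ = 557.0/155.0 = 3.594.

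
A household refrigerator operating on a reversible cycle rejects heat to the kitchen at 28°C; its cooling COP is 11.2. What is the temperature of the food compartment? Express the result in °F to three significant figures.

For a Carnot refrigerator COP_R = T_C/(T_H − T_C), so T_C = COP·T_H/(1 + COP).
With T_H = 301.15 K, T_C = 11.2 × 301.15/12.20 = 276.47 K.
Converting, 276.47 K = 37.97°F.

38.0 °F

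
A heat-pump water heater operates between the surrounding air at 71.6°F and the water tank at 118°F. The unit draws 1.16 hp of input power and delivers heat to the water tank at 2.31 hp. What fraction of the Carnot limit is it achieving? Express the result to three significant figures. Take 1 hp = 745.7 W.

0.160

COP_actual = Q̇_H/Ẇ = 2.310/1.160 = 1.991.
In absolute terms T_C = 295.15 K and T_H = 320.93 K, so ΔT = 25.78 K.
COP_Carnot = T_H/ΔT = 320.93/25.78 = 12.45.
η_II = COP_actual/COP_Carnot = 1.991/12.45 = 0.1600.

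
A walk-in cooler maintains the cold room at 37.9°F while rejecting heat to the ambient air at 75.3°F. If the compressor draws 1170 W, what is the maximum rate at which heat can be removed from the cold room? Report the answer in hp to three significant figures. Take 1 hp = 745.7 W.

In absolute terms T_C = 276.43 K and T_H = 297.21 K, so ΔT = 20.78 K.
COP_Carnot = T_C/ΔT = 276.43/20.78 = 13.30.
Q̇_max = COP_Carnot × Ẇ = 13.30 × 1170 W = 15570 W = 20.87 hp.

20.9 hp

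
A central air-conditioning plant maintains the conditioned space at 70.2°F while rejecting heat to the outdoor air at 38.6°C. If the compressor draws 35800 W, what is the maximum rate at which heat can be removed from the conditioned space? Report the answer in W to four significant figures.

606400 W

In absolute terms T_C = 294.37 K and T_H = 311.75 K, so ΔT = 17.38 K.
COP_Carnot = T_C/ΔT = 294.37/17.38 = 16.94.
Q̇_max = COP_Carnot × Ẇ = 16.94 × 35800 W = 606400 W.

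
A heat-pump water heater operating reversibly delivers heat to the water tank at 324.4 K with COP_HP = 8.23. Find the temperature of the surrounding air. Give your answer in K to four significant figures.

285.0 K

COP_HP = T_H/(T_H − T_C) gives T_H − T_C = T_H/COP.
With T_H = 324.40 K, T_C = 324.40 × (1 − 1/8.23) = 284.98 K.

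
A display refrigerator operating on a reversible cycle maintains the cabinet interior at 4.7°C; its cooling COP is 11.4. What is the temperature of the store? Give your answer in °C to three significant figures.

COP_R = T_C/(T_H − T_C) gives T_H − T_C = T_C/COP.
With T_C = 277.85 K, T_H = 277.85 × (1 + 1/11.4) = 302.22 K.
Converting, 302.22 K = 29.07°C.

29.1 °C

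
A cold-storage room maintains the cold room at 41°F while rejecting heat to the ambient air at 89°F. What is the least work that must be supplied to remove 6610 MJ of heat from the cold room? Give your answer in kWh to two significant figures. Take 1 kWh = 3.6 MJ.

In absolute terms T_C = 278.15 K and T_H = 304.82 K, so ΔT = 26.67 K.
The reversible limit is COP_R = T_C/ΔT = 10.43, so W_min = Q_C/COP = Q_C·ΔT/T_C.
W_min = 6610 × 26.67/278.15 = 633.7 MJ = 176.0 kWh.

180 kWh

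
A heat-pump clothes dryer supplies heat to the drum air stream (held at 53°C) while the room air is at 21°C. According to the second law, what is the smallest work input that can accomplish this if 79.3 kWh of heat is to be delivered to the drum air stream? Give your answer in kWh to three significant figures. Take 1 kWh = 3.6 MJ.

In absolute terms T_C = 294.15 K and T_H = 326.15 K, so ΔT = 32.00 K.
The reversible limit is COP_HP = T_H/ΔT = 10.19, so W_min = Q_H/COP = Q_H·ΔT/T_H.
W_min = 79.30 × 32.00/326.15 = 7.780 kWh.

7.78 kWh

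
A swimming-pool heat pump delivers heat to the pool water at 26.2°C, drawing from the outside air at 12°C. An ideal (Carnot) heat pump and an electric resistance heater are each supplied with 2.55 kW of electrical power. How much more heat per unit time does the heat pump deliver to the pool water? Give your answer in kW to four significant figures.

51.21 kW

In absolute terms T_C = 285.15 K and T_H = 299.35 K, so ΔT = 14.20 K.
COP_Carnot = T_H/ΔT = 299.35/14.20 = 21.08.
The heat pump delivers Q̇_H = COP × Ẇ = 53.76 kW; the resistance heater delivers Ẇ = 2.550 kW.
Extra = (COP − 1)·Ẇ = 51.21 kW.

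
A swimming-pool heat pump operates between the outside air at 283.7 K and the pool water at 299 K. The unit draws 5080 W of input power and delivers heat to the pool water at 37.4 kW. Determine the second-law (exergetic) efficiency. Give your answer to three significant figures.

Converting, Q̇_H = 37.40 kW = 37400 W, so COP_actual = Q̇_H/Ẇ = 37400/5080 = 7.362.
The reservoir spacing is ΔT = 299 − 283.7 = 15.30 K.
COP_Carnot = T_H/ΔT = 299.00/15.30 = 19.54.
η_II = COP_actual/COP_Carnot = 7.362/19.54 = 0.3767.

0.377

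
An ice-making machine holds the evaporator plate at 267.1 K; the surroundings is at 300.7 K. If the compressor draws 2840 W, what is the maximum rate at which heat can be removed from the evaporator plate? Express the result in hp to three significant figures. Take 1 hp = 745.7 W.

30.3 hp

The reservoir spacing is ΔT = 300.7 − 267.1 = 33.60 K.
COP_Carnot = T_C/ΔT = 267.10/33.60 = 7.949.
Q̇_max = COP_Carnot × Ẇ = 7.949 × 2840 W = 22580 W = 30.28 hp.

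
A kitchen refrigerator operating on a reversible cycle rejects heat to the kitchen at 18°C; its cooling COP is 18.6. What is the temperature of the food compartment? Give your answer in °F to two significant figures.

38 °F

For a Carnot refrigerator COP_R = T_C/(T_H − T_C), so T_C = COP·T_H/(1 + COP).
With T_H = 291.15 K, T_C = 18.6 × 291.15/19.60 = 276.30 K.
Converting, 276.30 K = 37.66°F.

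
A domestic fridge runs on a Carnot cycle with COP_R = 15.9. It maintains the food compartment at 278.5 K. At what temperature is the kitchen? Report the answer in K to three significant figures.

COP_R = T_C/(T_H − T_C) gives T_H − T_C = T_C/COP.
With T_C = 278.50 K, T_H = 278.50 × (1 + 1/15.9) = 296.02 K.

296 K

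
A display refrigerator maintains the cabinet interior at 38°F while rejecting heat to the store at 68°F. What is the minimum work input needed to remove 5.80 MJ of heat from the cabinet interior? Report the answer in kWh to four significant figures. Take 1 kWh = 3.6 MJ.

In absolute terms T_C = 276.48 K and T_H = 293.15 K, so ΔT = 16.67 K.
The reversible limit is COP_R = T_C/ΔT = 16.59, so W_min = Q_C/COP = Q_C·ΔT/T_C.
W_min = 5.800 × 16.67/276.48 = 0.3496 MJ = 0.09712 kWh.

0.09712 kWh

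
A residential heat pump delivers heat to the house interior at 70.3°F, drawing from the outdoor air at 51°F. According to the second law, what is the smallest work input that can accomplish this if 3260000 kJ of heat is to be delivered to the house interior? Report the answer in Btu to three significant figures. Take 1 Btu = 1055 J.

In absolute terms T_C = 283.71 K and T_H = 294.43 K, so ΔT = 10.72 K.
The reversible limit is COP_HP = T_H/ΔT = 27.46, so W_min = Q_H/COP = Q_H·ΔT/T_H.
W_min = 3260000 × 10.72/294.43 = 118700 kJ = 112500 Btu.

113000 Btu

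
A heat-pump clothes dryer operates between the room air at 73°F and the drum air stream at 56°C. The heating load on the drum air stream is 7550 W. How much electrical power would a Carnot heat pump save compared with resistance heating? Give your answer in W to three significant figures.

In absolute terms T_C = 295.93 K and T_H = 329.15 K, so ΔT = 33.22 K.
COP_Carnot = T_H/ΔT = 329.15/33.22 = 9.908.
Resistance heating needs Ẇ_res = Q̇_H = 7550 W; the reversible heat pump needs only Ẇ_hp = Q̇_H/COP = 762.0 W.
Saving = 7550 − 762.0 = 6788 W.

6790 W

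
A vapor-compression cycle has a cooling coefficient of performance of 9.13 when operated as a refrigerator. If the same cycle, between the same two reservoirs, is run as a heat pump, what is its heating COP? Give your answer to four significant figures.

The first law on one cycle gives Q_H = Q_C + W, so Q_H/W = Q_C/W + 1.
COP_HP = COP_R + 1 = 9.13 + 1 = 10.13.

10.13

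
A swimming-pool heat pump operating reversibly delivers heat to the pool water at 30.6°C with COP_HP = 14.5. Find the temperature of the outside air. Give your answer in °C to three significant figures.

COP_HP = T_H/(T_H − T_C) gives T_H − T_C = T_H/COP.
With T_H = 303.75 K, T_C = 303.75 × (1 − 1/14.5) = 282.80 K.
Converting, 282.80 K = 9.65°C.

9.65 °C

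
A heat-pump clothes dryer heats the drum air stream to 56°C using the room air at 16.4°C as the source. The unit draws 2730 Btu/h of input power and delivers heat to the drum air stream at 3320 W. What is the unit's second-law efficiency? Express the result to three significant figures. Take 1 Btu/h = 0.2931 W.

0.499

Converting, Q̇_H = 3320 W = 11330 Btu/h, so COP_actual = Q̇_H/Ẇ = 11330/2730 = 4.149.
In absolute terms T_C = 289.55 K and T_H = 329.15 K, so ΔT = 39.60 K.
COP_Carnot = T_H/ΔT = 329.15/39.60 = 8.312.
η_II = COP_actual/COP_Carnot = 4.149/8.312 = 0.4992.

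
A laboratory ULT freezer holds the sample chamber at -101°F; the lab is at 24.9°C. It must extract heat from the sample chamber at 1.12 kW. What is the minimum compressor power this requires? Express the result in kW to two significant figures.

In absolute terms T_C = 199.26 K and T_H = 298.05 K, so ΔT = 98.79 K.
COP_Carnot = T_C/ΔT = 199.26/98.79 = 2.017.
Ẇ_min = Q̇/COP_Carnot = 1.120/2.017 = 0.5553 kW.

0.56 kW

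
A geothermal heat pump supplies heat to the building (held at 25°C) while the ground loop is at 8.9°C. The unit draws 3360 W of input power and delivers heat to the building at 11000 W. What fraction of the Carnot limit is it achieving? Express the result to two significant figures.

COP_actual = Q̇_H/Ẇ = 11000/3360 = 3.274.
In absolute terms T_C = 282.05 K and T_H = 298.15 K, so ΔT = 16.10 K.
COP_Carnot = T_H/ΔT = 298.15/16.10 = 18.52.
η_II = COP_actual/COP_Carnot = 3.274/18.52 = 0.1768.

0.18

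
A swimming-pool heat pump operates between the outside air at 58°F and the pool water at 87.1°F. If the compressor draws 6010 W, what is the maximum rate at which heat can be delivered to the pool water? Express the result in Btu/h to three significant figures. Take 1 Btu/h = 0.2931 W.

385000 Btu/h

In absolute terms T_C = 287.59 K and T_H = 303.76 K, so ΔT = 16.17 K.
COP_Carnot = T_H/ΔT = 303.76/16.17 = 18.79.
Q̇_max = COP_Carnot × Ẇ = 18.79 × 6010 W = 112900 W = 385300 Btu/h.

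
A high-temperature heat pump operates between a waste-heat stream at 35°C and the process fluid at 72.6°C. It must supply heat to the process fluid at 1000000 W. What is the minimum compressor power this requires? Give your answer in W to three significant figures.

In absolute terms T_C = 308.15 K and T_H = 345.75 K, so ΔT = 37.60 K.
COP_Carnot = T_H/ΔT = 345.75/37.60 = 9.195.
Ẇ_min = Q̇/COP_Carnot = 1000000/9.195 = 108700 W.

109000 W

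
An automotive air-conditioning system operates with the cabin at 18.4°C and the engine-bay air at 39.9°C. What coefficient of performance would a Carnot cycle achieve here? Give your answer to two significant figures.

In absolute terms T_C = 291.55 K and T_H = 313.05 K, so ΔT = 21.50 K.
For a reversible cycle, COP_Carnot = T_C/ΔT = 291.55/21.50 = 13.56.

14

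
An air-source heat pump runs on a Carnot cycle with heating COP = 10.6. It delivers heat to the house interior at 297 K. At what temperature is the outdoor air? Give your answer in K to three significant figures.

269 K

COP_HP = T_H/(T_H − T_C) gives T_H − T_C = T_H/COP.
With T_H = 297.00 K, T_C = 297.00 × (1 − 1/10.6) = 268.98 K.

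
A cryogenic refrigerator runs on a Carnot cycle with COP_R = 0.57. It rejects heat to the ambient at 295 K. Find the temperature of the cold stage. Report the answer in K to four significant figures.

107.1 K

For a Carnot refrigerator COP_R = T_C/(T_H − T_C), so T_C = COP·T_H/(1 + COP).
With T_H = 295.00 K, T_C = 0.57 × 295.00/1.570 = 107.10 K.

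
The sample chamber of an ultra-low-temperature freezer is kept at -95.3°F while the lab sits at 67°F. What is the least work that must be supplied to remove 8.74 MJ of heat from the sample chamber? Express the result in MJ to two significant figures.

3.9 MJ

In absolute terms T_C = 202.43 K and T_H = 292.59 K, so ΔT = 90.17 K.
The reversible limit is COP_R = T_C/ΔT = 2.245, so W_min = Q_C/COP = Q_C·ΔT/T_C.
W_min = 8.740 × 90.17/202.43 = 3.893 MJ.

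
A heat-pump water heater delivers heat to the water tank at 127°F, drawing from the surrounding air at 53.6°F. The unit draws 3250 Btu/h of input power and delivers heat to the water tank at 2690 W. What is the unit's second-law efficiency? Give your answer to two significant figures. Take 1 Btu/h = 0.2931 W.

0.35

Converting, Q̇_H = 2690 W = 9178 Btu/h, so COP_actual = Q̇_H/Ẇ = 9178/3250 = 2.824.
In absolute terms T_C = 285.15 K and T_H = 325.93 K, so ΔT = 40.78 K.
COP_Carnot = T_H/ΔT = 325.93/40.78 = 7.993.
η_II = COP_actual/COP_Carnot = 2.824/7.993 = 0.3533.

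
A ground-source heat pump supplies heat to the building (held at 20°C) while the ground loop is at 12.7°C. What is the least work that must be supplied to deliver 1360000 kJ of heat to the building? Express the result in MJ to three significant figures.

33.9 MJ

In absolute terms T_C = 285.85 K and T_H = 293.15 K, so ΔT = 7.300 K.
The reversible limit is COP_HP = T_H/ΔT = 40.16, so W_min = Q_H/COP = Q_H·ΔT/T_H.
W_min = 1360000 × 7.300/293.15 = 33870 kJ = 33.87 MJ.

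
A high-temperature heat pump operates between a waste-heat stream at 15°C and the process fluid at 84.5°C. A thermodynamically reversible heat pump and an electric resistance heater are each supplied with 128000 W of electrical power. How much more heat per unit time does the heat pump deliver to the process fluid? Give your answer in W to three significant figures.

531000 W

In absolute terms T_C = 288.15 K and T_H = 357.65 K, so ΔT = 69.50 K.
COP_Carnot = T_H/ΔT = 357.65/69.50 = 5.146.
The heat pump delivers Q̇_H = COP × Ẇ = 658700 W; the resistance heater delivers Ẇ = 128000 W.
Extra = (COP − 1)·Ẇ = 530700 W.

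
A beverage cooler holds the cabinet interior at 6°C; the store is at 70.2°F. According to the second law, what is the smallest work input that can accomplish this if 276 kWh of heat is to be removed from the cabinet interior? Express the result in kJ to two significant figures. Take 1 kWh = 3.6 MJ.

54000 kJ

In absolute terms T_C = 279.15 K and T_H = 294.37 K, so ΔT = 15.22 K.
The reversible limit is COP_R = T_C/ΔT = 18.34, so W_min = Q_C/COP = Q_C·ΔT/T_C.
W_min = 276.0 × 15.22/279.15 = 15.05 kWh = 54180 kJ.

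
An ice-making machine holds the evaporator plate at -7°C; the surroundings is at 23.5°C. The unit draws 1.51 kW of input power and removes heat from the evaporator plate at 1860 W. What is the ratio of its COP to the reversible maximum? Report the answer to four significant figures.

0.1412

Converting, Q̇_C = 1860 W = 1.860 kW, so COP_actual = Q̇_C/Ẇ = 1.860/1.510 = 1.232.
In absolute terms T_C = 266.15 K and T_H = 296.65 K, so ΔT = 30.50 K.
COP_Carnot = T_C/ΔT = 266.15/30.50 = 8.726.
η_II = COP_actual/COP_Carnot = 1.232/8.726 = 0.1412.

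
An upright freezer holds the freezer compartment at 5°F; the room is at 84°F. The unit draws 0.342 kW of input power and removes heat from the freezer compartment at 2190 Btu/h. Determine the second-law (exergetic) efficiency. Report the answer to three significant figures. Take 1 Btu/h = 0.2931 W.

Converting, Q̇_C = 2190 Btu/h = 0.6419 kW, so COP_actual = Q̇_C/Ẇ = 0.6419/0.3420 = 1.877.
In absolute terms T_C = 258.15 K and T_H = 302.04 K, so ΔT = 43.89 K.
COP_Carnot = T_C/ΔT = 258.15/43.89 = 5.882.
η_II = COP_actual/COP_Carnot = 1.877/5.882 = 0.3191.

0.319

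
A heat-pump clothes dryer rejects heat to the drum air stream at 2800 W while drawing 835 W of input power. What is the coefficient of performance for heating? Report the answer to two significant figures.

3.4

The first law gives Q̇_H = Q̇_C + Ẇ, so the three rates are Q̇_C = 1965, Q̇_H = 2800, Ẇ = 835.0 W.
COP_HP = Q̇_H/Ẇ = 2800/835.0 = 3.353.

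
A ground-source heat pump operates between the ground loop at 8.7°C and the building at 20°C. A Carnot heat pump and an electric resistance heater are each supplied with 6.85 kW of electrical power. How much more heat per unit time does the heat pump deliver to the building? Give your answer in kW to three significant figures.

In absolute terms T_C = 281.85 K and T_H = 293.15 K, so ΔT = 11.30 K.
COP_Carnot = T_H/ΔT = 293.15/11.30 = 25.94.
The heat pump delivers Q̇_H = COP × Ẇ = 177.7 kW; the resistance heater delivers Ẇ = 6.850 kW.
Extra = (COP − 1)·Ẇ = 170.9 kW.

171 kW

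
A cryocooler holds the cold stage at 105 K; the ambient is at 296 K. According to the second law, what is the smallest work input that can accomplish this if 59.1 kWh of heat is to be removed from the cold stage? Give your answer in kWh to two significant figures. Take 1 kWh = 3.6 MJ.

110 kWh

The reservoir spacing is ΔT = 296 − 105 = 191.0 K.
The reversible limit is COP_R = T_C/ΔT = 0.5497, so W_min = Q_C/COP = Q_C·ΔT/T_C.
W_min = 59.10 × 191.0/105.00 = 107.5 kWh.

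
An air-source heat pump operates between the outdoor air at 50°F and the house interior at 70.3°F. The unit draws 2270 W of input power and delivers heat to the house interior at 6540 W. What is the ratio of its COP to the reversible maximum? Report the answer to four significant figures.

0.1104

COP_actual = Q̇_H/Ẇ = 6540/2270 = 2.881.
In absolute terms T_C = 283.15 K and T_H = 294.43 K, so ΔT = 11.28 K.
COP_Carnot = T_H/ΔT = 294.43/11.28 = 26.11.
η_II = COP_actual/COP_Carnot = 2.881/26.11 = 0.1104.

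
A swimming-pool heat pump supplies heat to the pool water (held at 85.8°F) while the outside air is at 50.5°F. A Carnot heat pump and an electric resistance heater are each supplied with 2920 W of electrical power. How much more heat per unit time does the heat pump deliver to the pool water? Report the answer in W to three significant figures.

42200 W

In absolute terms T_C = 283.43 K and T_H = 303.04 K, so ΔT = 19.61 K.
COP_Carnot = T_H/ΔT = 303.04/19.61 = 15.45.
The heat pump delivers Q̇_H = COP × Ẇ = 45120 W; the resistance heater delivers Ẇ = 2920 W.
Extra = (COP − 1)·Ẇ = 42200 W.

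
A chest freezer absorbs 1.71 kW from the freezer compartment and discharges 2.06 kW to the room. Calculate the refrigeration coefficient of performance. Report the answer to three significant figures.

4.89

The first law gives Q̇_H = Q̇_C + Ẇ, so the three rates are Q̇_C = 1.710, Q̇_H = 2.060, Ẇ = 0.3500 kW.
COP_R = Q̇_C/Ẇ = 1.710/0.3500 = 4.886.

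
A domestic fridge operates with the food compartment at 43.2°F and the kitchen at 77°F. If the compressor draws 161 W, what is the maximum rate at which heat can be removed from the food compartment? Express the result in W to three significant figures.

In absolute terms T_C = 279.37 K and T_H = 298.15 K, so ΔT = 18.78 K.
COP_Carnot = T_C/ΔT = 279.37/18.78 = 14.88.
Q̇_max = COP_Carnot × Ẇ = 14.88 × 161.0 W = 2395 W.

2400 W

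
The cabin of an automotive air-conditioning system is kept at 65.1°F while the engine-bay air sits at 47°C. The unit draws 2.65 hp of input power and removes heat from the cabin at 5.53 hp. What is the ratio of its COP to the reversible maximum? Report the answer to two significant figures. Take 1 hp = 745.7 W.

COP_actual = Q̇_C/Ẇ = 5.530/2.650 = 2.087.
In absolute terms T_C = 291.54 K and T_H = 320.15 K, so ΔT = 28.61 K.
COP_Carnot = T_C/ΔT = 291.54/28.61 = 10.19.
η_II = COP_actual/COP_Carnot = 2.087/10.19 = 0.2048.

0.20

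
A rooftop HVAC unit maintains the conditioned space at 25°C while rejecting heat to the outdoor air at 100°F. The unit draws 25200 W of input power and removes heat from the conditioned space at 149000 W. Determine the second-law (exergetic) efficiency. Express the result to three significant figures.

0.253

COP_actual = Q̇_C/Ẇ = 149000/25200 = 5.913.
In absolute terms T_C = 298.15 K and T_H = 310.93 K, so ΔT = 12.78 K.
COP_Carnot = T_C/ΔT = 298.15/12.78 = 23.33.
η_II = COP_actual/COP_Carnot = 5.913/23.33 = 0.2534.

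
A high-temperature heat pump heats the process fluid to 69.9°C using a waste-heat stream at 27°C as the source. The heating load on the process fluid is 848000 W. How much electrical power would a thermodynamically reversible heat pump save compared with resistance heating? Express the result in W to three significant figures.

In absolute terms T_C = 300.15 K and T_H = 343.05 K, so ΔT = 42.90 K.
COP_Carnot = T_H/ΔT = 343.05/42.90 = 7.997.
Resistance heating needs Ẇ_res = Q̇_H = 848000 W; the reversible heat pump needs only Ẇ_hp = Q̇_H/COP = 106000 W.
Saving = 848000 − 106000 = 742000 W.

742000 W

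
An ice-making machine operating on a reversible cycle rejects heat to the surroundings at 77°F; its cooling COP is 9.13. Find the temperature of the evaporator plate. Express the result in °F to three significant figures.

24.0 °F

For a Carnot refrigerator COP_R = T_C/(T_H − T_C), so T_C = COP·T_H/(1 + COP).
With T_H = 298.15 K, T_C = 9.13 × 298.15/10.13 = 268.72 K.
Converting, 268.72 K = 24.02°F.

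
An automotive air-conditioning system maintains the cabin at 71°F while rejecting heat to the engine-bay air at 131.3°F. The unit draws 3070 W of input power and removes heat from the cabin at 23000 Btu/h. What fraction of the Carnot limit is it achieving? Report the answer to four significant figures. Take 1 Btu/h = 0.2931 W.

Converting, Q̇_C = 23000 Btu/h = 6741 W, so COP_actual = Q̇_C/Ẇ = 6741/3070 = 2.196.
In absolute terms T_C = 294.82 K and T_H = 328.32 K, so ΔT = 33.50 K.
COP_Carnot = T_C/ΔT = 294.82/33.50 = 8.800.
η_II = COP_actual/COP_Carnot = 2.196/8.800 = 0.2495.

0.2495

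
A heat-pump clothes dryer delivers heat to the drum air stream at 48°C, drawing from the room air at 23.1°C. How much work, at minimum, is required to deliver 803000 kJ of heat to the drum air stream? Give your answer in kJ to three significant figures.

62300 kJ

In absolute terms T_C = 296.25 K and T_H = 321.15 K, so ΔT = 24.90 K.
The reversible limit is COP_HP = T_H/ΔT = 12.90, so W_min = Q_H/COP = Q_H·ΔT/T_H.
W_min = 803000 × 24.90/321.15 = 62260 kJ.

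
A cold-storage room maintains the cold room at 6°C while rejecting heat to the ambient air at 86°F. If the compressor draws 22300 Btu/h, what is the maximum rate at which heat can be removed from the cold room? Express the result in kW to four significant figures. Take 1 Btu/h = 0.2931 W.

76.02 kW

In absolute terms T_C = 279.15 K and T_H = 303.15 K, so ΔT = 24.00 K.
COP_Carnot = T_C/ΔT = 279.15/24.00 = 11.63.
Q̇_max = COP_Carnot × Ẇ = 11.63 × 22300 Btu/h = 259400 Btu/h = 76.02 kW.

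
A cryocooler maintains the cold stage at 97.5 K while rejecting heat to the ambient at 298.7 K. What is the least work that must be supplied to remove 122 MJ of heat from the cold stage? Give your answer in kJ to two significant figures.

250000 kJ

The reservoir spacing is ΔT = 298.7 − 97.5 = 201.2 K.
The reversible limit is COP_R = T_C/ΔT = 0.4846, so W_min = Q_C/COP = Q_C·ΔT/T_C.
W_min = 122.0 × 201.2/97.50 = 251.8 MJ = 251800 kJ.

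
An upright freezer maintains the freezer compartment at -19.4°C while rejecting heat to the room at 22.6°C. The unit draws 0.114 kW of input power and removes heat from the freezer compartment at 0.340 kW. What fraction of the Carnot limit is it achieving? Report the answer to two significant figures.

COP_actual = Q̇_C/Ẇ = 0.3400/0.1140 = 2.982.
In absolute terms T_C = 253.75 K and T_H = 295.75 K, so ΔT = 42.00 K.
COP_Carnot = T_C/ΔT = 253.75/42.00 = 6.042.
η_II = COP_actual/COP_Carnot = 2.982/6.042 = 0.4936.

0.49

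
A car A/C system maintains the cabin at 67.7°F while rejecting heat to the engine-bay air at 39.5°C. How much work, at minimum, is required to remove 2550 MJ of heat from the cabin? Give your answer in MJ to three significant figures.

In absolute terms T_C = 292.98 K and T_H = 312.65 K, so ΔT = 19.67 K.
The reversible limit is COP_R = T_C/ΔT = 14.90, so W_min = Q_C/COP = Q_C·ΔT/T_C.
W_min = 2550 × 19.67/292.98 = 171.2 MJ.

171 MJ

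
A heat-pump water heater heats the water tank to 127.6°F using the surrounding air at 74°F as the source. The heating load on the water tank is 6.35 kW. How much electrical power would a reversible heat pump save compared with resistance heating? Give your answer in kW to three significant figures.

In absolute terms T_C = 296.48 K and T_H = 326.26 K, so ΔT = 29.78 K.
COP_Carnot = T_H/ΔT = 326.26/29.78 = 10.96.
Resistance heating needs Ẇ_res = Q̇_H = 6.350 kW; the reversible heat pump needs only Ẇ_hp = Q̇_H/COP = 0.5796 kW.
Saving = 6.350 − 0.5796 = 5.770 kW.

5.77 kW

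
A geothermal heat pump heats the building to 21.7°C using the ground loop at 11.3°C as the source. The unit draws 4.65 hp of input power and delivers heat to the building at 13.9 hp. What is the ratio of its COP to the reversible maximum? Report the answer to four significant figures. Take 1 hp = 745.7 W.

0.1054

COP_actual = Q̇_H/Ẇ = 13.90/4.650 = 2.989.
In absolute terms T_C = 284.45 K and T_H = 294.85 K, so ΔT = 10.40 K.
COP_Carnot = T_H/ΔT = 294.85/10.40 = 28.35.
η_II = COP_actual/COP_Carnot = 2.989/28.35 = 0.1054.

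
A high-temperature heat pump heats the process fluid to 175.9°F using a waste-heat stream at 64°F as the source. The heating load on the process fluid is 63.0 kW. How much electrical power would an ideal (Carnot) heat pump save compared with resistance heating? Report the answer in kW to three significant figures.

In absolute terms T_C = 290.93 K and T_H = 353.09 K, so ΔT = 62.17 K.
COP_Carnot = T_H/ΔT = 353.09/62.17 = 5.680.
Resistance heating needs Ẇ_res = Q̇_H = 63.00 kW; the reversible heat pump needs only Ẇ_hp = Q̇_H/COP = 11.09 kW.
Saving = 63.00 − 11.09 = 51.91 kW.

51.9 kW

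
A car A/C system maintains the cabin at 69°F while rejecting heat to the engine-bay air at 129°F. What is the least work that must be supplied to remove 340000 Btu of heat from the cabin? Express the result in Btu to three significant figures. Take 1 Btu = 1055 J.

38600 Btu

In absolute terms T_C = 293.71 K and T_H = 327.04 K, so ΔT = 33.33 K.
The reversible limit is COP_R = T_C/ΔT = 8.811, so W_min = Q_C/COP = Q_C·ΔT/T_C.
W_min = 340000 × 33.33/293.71 = 38590 Btu.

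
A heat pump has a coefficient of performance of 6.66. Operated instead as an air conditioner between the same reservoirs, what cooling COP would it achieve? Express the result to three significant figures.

Since Q_H = Q_C + W for any cycle, COP_R = Q_C/W = Q_H/W − 1.
COP_R = 6.66 − 1 = 5.66.

5.66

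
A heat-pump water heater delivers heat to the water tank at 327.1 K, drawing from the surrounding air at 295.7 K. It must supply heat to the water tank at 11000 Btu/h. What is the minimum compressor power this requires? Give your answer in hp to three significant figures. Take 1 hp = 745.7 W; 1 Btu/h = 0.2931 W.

The reservoir spacing is ΔT = 327.1 − 295.7 = 31.40 K.
COP_Carnot = T_H/ΔT = 327.10/31.40 = 10.42.
Ẇ_min = Q̇/COP_Carnot = 11000/10.42 = 1056 Btu/h = 0.4150 hp.

0.415 hp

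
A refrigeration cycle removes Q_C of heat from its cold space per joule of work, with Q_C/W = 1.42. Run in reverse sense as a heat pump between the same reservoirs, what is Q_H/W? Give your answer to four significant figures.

The first law on one cycle gives Q_H = Q_C + W, so Q_H/W = Q_C/W + 1.
COP_HP = COP_R + 1 = 1.42 + 1 = 2.42.

2.420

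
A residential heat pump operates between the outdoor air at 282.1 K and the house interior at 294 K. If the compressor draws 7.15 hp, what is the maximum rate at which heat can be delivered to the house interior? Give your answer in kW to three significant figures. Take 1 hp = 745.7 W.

132 kW

The reservoir spacing is ΔT = 294 − 282.1 = 11.90 K.
COP_Carnot = T_H/ΔT = 294.00/11.90 = 24.71.
Q̇_max = COP_Carnot × Ẇ = 24.71 × 7.150 hp = 176.6 hp = 131.7 kW.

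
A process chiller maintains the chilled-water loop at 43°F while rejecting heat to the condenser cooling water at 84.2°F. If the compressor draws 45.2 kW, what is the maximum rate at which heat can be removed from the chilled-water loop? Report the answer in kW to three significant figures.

In absolute terms T_C = 279.26 K and T_H = 302.15 K, so ΔT = 22.89 K.
COP_Carnot = T_C/ΔT = 279.26/22.89 = 12.20.
Q̇_max = COP_Carnot × Ẇ = 12.20 × 45.20 kW = 551.5 kW.

551 kW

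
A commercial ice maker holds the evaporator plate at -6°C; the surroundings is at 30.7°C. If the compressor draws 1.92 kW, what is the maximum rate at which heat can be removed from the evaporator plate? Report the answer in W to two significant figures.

In absolute terms T_C = 267.15 K and T_H = 303.85 K, so ΔT = 36.70 K.
COP_Carnot = T_C/ΔT = 267.15/36.70 = 7.279.
Q̇_max = COP_Carnot × Ẇ = 7.279 × 1.920 kW = 13.98 kW = 13980 W.

14000 W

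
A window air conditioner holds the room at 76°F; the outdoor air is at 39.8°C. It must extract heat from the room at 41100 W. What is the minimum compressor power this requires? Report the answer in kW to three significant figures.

In absolute terms T_C = 297.59 K and T_H = 312.95 K, so ΔT = 15.36 K.
COP_Carnot = T_C/ΔT = 297.59/15.36 = 19.38.
Ẇ_min = Q̇/COP_Carnot = 41100/19.38 = 2121 W = 2.121 kW.

2.12 kW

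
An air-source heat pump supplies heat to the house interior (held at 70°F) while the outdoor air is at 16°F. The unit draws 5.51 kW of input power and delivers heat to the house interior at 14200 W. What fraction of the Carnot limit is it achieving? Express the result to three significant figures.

0.263

Converting, Q̇_H = 14200 W = 14.20 kW, so COP_actual = Q̇_H/Ẇ = 14.20/5.510 = 2.577.
In absolute terms T_C = 264.26 K and T_H = 294.26 K, so ΔT = 30.00 K.
COP_Carnot = T_H/ΔT = 294.26/30.00 = 9.809.
η_II = COP_actual/COP_Carnot = 2.577/9.809 = 0.2627.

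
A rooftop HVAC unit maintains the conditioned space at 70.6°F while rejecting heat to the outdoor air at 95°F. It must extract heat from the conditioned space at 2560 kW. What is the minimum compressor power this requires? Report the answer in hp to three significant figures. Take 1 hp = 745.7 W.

158 hp

In absolute terms T_C = 294.59 K and T_H = 308.15 K, so ΔT = 13.56 K.
COP_Carnot = T_C/ΔT = 294.59/13.56 = 21.73.
Ẇ_min = Q̇/COP_Carnot = 2560/21.73 = 117.8 kW = 158.0 hp.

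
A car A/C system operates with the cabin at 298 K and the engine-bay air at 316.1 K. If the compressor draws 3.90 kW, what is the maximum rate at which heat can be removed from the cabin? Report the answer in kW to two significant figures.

The reservoir spacing is ΔT = 316.1 − 298 = 18.10 K.
COP_Carnot = T_C/ΔT = 298.00/18.10 = 16.46.
Q̇_max = COP_Carnot × Ẇ = 16.46 × 3.900 kW = 64.21 kW.

64 kW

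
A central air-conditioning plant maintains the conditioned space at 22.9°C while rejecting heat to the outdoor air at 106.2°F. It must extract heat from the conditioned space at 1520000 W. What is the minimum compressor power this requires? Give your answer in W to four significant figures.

94070 W

In absolute terms T_C = 296.05 K and T_H = 314.37 K, so ΔT = 18.32 K.
COP_Carnot = T_C/ΔT = 296.05/18.32 = 16.16.
Ẇ_min = Q̇/COP_Carnot = 1520000/16.16 = 94070 W.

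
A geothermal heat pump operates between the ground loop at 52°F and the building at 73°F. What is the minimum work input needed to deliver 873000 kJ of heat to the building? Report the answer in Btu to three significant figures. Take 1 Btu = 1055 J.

32600 Btu

In absolute terms T_C = 284.26 K and T_H = 295.93 K, so ΔT = 11.67 K.
The reversible limit is COP_HP = T_H/ΔT = 25.37, so W_min = Q_H/COP = Q_H·ΔT/T_H.
W_min = 873000 × 11.67/295.93 = 34420 kJ = 32620 Btu.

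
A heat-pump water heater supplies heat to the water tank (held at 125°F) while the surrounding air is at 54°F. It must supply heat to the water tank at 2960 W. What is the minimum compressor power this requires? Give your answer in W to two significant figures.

In absolute terms T_C = 285.37 K and T_H = 324.82 K, so ΔT = 39.44 K.
COP_Carnot = T_H/ΔT = 324.82/39.44 = 8.235.
Ẇ_min = Q̇/COP_Carnot = 2960/8.235 = 359.5 W.

360 W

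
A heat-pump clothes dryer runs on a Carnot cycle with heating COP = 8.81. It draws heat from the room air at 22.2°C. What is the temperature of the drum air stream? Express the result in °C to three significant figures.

COP_HP = T_H/(T_H − T_C) rearranges to T_H = COP·T_C/(COP − 1).
With T_C = 295.35 K, T_H = 8.81 × 295.35/7.810 = 333.17 K.
Converting, 333.17 K = 60.02°C.

60.0 °C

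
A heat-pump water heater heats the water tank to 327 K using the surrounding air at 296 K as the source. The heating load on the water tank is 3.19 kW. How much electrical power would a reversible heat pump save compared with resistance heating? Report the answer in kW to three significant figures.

The reservoir spacing is ΔT = 327 − 296 = 31.00 K.
COP_Carnot = T_H/ΔT = 327.00/31.00 = 10.55.
Resistance heating needs Ẇ_res = Q̇_H = 3.190 kW; the reversible heat pump needs only Ẇ_hp = Q̇_H/COP = 0.3024 kW.
Saving = 3.190 − 0.3024 = 2.888 kW.

2.89 kW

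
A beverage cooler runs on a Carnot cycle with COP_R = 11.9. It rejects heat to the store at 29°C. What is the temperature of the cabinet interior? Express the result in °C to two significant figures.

5.6 °C

For a Carnot refrigerator COP_R = T_C/(T_H − T_C), so T_C = COP·T_H/(1 + COP).
With T_H = 302.15 K, T_C = 11.9 × 302.15/12.90 = 278.73 K.
Converting, 278.73 K = 5.58°C.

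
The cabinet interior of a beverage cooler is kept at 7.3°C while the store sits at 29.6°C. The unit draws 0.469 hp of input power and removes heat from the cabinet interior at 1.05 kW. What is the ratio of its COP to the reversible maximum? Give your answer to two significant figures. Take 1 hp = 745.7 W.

Converting, Q̇_C = 1.050 kW = 1.408 hp, so COP_actual = Q̇_C/Ẇ = 1.408/0.4690 = 3.002.
In absolute terms T_C = 280.45 K and T_H = 302.75 K, so ΔT = 22.30 K.
COP_Carnot = T_C/ΔT = 280.45/22.30 = 12.58.
η_II = COP_actual/COP_Carnot = 3.002/12.58 = 0.2387.

0.24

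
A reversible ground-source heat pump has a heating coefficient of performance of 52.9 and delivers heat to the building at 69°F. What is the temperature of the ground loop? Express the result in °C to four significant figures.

COP_HP = T_H/(T_H − T_C) gives T_H − T_C = T_H/COP.
With T_H = 293.71 K, T_C = 293.71 × (1 − 1/52.9) = 288.15 K.
Converting, 288.15 K = 15.00°C.

15.00 °C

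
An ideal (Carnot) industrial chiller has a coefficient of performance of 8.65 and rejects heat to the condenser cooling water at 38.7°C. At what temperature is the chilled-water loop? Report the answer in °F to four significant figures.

For a Carnot refrigerator COP_R = T_C/(T_H − T_C), so T_C = COP·T_H/(1 + COP).
With T_H = 311.85 K, T_C = 8.65 × 311.85/9.650 = 279.53 K.
Converting, 279.53 K = 43.49°F.

43.49 °F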